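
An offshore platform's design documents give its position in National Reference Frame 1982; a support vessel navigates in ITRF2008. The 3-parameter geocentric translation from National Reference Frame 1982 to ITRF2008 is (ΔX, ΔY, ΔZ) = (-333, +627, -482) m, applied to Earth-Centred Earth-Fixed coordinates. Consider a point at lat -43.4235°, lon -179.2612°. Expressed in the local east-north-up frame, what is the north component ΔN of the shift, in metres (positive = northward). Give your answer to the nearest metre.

The local north axis is (−sin φ cos λ, −sin φ sin λ, cos φ), giving ΔN = 228.880 − 5.557 − 350.073 = -126.75 m.

ΔN = -127 m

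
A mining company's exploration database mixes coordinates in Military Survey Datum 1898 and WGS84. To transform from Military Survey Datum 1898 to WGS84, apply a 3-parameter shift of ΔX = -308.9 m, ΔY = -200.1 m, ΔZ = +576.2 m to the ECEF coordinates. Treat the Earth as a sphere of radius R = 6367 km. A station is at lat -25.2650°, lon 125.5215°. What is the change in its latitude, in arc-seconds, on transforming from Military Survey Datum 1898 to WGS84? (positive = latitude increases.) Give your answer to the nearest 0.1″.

sin φ = -0.426806, cos φ = 0.904343, sin λ = 0.813898, cos λ = -0.581008.
North component: ΔN = −sin φ cos λ·ΔX − sin φ sin λ·ΔY + cos φ·ΔZ = −(-0.426806)(-0.581008)(-308.9) − (-0.426806)(0.813898)(-200.1) + (0.904343)(576.2) = 528.17 m.
1° of latitude spans πR/180 = 111125 m, so Δφ = 528.17 / 111125 × 3600 = 17.111″.

Δφ = 17.1″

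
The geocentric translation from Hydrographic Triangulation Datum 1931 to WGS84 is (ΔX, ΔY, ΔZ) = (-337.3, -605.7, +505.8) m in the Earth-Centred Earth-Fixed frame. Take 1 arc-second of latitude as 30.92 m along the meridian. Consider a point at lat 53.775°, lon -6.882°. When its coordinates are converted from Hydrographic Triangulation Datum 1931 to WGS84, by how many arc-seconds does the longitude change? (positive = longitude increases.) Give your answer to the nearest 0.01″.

sin φ = 0.806703, cos φ = 0.590958, sin λ = -0.119825, cos λ = 0.992795.
East component: ΔE = −sin λ·ΔX + cos λ·ΔY = −(-0.119825)(-337.3) + (0.992795)(-605.7) = -641.75 m.
1° of latitude spans 3600 × 30.92 = 111312 m; at latitude φ, 1° of longitude spans that × cos φ = 65780.7 m, so Δλ = -641.75 / 65780.7 × 3600 = -35.121″.

Δλ = -35.12″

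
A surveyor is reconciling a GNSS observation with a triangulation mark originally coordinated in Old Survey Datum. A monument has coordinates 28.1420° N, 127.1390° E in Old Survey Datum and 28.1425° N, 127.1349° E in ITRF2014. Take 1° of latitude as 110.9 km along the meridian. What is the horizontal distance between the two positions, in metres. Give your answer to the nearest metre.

Δφ = 28.1425° − 28.1420° = +0.0005°; Δλ = 127.1349° − 127.1390° = -0.0041°.
ΔN = Δφ × 110900 = 55.4 m; ΔE = Δλ × 110900 × cos(28.1420°) = -0.0041 × 110900 × 0.881781 = -400.9 m.
Distance = √(ΔE² + ΔN²) = √((-400.9)² + 55.4²) = 404.8 m.

405 m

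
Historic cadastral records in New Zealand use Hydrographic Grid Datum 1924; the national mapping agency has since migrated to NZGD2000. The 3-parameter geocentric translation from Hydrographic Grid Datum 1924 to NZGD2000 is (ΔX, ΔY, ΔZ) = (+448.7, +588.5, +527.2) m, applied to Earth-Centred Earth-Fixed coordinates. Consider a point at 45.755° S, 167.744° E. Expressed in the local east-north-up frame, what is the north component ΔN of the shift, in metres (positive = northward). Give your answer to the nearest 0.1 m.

At φ = -45.755°, λ = 167.744°: sin φ = -0.716363, cos φ = 0.697728, sin λ = 0.212280, cos λ = -0.977209.
ΔN = −sin φ cos λ·ΔX − sin φ sin λ·ΔY + cos φ·ΔZ = −(-0.716363)(-0.977209)(448.7) − (-0.716363)(0.212280)(588.5) + (0.697728)(527.2) = 143.23 m.

ΔN = 143.2 m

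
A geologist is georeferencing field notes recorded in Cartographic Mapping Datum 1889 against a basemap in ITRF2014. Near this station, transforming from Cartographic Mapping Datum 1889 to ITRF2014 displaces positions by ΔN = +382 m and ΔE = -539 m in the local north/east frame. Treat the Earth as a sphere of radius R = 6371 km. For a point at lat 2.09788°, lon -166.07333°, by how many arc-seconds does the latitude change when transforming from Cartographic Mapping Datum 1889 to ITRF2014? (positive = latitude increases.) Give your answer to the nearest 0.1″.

On a sphere of radius R, 1 rad of latitude = R, so Δφ = ΔN / R = 382.0 / 6371000 = 5.9959e-05 rad = 12.367″.

Δφ = 12.4″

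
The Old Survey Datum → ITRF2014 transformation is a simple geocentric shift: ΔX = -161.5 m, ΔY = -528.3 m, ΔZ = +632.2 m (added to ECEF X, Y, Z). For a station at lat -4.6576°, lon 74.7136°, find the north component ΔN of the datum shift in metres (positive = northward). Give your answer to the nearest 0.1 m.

At φ = -4.6576°, λ = 74.7136°: sin φ = -0.081201, cos φ = 0.996698, sin λ = 0.964620, cos λ = 0.263644.
ΔN = −sin φ cos λ·ΔX − sin φ sin λ·ΔY + cos φ·ΔZ = −(-0.081201)(0.263644)(-161.5) − (-0.081201)(0.964620)(-528.3) + (0.996698)(632.2) = 585.27 m.

ΔN = 585.3 m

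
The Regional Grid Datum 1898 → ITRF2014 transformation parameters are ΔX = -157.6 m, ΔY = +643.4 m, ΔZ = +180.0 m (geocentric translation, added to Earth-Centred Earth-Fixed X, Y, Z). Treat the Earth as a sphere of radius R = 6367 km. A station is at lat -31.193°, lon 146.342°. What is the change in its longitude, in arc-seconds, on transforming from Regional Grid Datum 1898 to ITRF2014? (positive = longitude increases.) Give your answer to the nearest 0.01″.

sin φ = -0.517923, cos φ = 0.855428, sin λ = 0.554234, cos λ = -0.832361.
East component: ΔE = −sin λ·ΔX + cos λ·ΔY = −(0.554234)(-157.6) + (-0.832361)(643.4) = -448.19 m.
1° of latitude spans πR/180 = 111125 m; at latitude φ, 1° of longitude spans that × cos φ = 95059.5 m, so Δλ = -448.19 / 95059.5 × 3600 = -16.974″.

Δλ = -16.97″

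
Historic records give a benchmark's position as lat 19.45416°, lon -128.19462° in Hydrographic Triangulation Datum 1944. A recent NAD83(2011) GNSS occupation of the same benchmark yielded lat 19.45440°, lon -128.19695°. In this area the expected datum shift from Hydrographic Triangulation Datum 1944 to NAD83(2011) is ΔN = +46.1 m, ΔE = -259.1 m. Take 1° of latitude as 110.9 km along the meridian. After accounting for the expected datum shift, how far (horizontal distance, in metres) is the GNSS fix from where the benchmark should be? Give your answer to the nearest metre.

25 m

Observed coordinate differences: Δφ = +0.00024°, Δλ = -0.00233°.
Converting to metres (1° lat = 110900 m, cos φ = 0.942908): observed ΔN = 26.6 m, observed ΔE = -243.6 m.
Subtracting the expected shift leaves a residual of 26.6 − (46.1) = -19.5 m north and -243.6 − (-259.1) = 15.5 m east.
Residual distance = √((-19.5)² + 15.5²) = 24.9 m.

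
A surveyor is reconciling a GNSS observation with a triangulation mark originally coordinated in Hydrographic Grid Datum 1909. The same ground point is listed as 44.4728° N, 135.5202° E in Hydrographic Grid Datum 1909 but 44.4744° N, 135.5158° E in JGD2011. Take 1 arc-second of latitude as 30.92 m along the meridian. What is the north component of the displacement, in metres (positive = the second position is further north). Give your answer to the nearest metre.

Δφ = 44.4744° − 44.4728° = +0.0016°; Δλ = 135.5158° − 135.5202° = -0.0044°.
1° of latitude = 3600 × 30.92 = 111312 m.
ΔN = Δφ × 111312 = 178.1 m; ΔE = Δλ × 111312 × cos(44.4728°) = -0.0044 × 111312 × 0.713583 = -349.5 m.

ΔN = 178 m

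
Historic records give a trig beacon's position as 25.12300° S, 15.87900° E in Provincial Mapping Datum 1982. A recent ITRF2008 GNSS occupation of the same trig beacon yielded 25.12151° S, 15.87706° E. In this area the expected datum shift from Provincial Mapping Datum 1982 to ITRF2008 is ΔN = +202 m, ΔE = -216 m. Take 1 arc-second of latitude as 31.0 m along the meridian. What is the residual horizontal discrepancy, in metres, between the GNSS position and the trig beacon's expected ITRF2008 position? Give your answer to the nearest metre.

41 m

Observed coordinate differences: Δφ = +0.00149°, Δλ = -0.00194°.
Converting to metres (1° lat = 111600 m, cos φ = 0.905398): observed ΔN = 166.3 m, observed ΔE = -196.0 m.
Subtracting the expected shift leaves a residual of 166.3 − (202) = -35.7 m north and -196.0 − (-216) = 20.0 m east.
Residual distance = √((-35.7)² + 20.0²) = 40.9 m.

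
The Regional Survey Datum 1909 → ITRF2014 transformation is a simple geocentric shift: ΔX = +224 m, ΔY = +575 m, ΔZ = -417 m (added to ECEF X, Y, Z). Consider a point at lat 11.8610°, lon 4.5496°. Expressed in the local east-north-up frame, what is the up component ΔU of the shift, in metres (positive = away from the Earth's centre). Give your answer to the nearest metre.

ΔU = 177 m

The local up (radial) axis is (cos φ cos λ, cos φ sin λ, sin φ), giving ΔU = 218.527 + 44.636 − 85.709 = 177.45 m.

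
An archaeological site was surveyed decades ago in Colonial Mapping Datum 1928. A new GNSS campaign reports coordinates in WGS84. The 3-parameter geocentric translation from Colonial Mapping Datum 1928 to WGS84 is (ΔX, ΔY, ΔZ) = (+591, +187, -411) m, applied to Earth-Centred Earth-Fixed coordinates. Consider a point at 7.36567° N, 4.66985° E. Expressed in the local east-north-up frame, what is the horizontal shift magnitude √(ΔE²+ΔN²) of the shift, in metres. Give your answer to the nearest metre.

The local east axis at (φ, λ) is (−sin λ, cos λ, 0), so ΔE = −sin(4.66985°)·591 + cos(4.66985°)·187 = 138.26 m.
The local north axis is (−sin φ cos λ, −sin φ sin λ, cos φ), giving ΔN = -75.516 − 1.952 − 407.608 = -485.08 m.
Horizontal magnitude = √(ΔE² + ΔN²) = √(138.26² + (-485.08)²) = 504.40 m.

504 m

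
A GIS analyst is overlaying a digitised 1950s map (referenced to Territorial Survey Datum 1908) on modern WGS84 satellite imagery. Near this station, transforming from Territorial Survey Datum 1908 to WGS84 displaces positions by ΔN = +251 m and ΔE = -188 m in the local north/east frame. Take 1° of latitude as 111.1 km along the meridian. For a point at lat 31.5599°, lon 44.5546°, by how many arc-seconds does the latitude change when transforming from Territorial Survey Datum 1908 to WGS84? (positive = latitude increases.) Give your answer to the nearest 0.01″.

1° of latitude = 111.1 km, so Δφ = 251.0 / 111100 = 0.0022592° = 8.133″.

Δφ = 8.13″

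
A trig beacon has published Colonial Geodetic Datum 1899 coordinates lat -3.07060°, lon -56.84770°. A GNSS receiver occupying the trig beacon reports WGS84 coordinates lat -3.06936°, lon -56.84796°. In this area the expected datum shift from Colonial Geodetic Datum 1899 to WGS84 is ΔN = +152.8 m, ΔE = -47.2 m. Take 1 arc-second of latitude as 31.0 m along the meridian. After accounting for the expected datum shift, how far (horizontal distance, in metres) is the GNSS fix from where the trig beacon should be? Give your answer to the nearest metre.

23 m

Observed coordinate differences: Δφ = +0.00124°, Δλ = -0.00026°.
Converting to metres (1° lat = 111600 m, cos φ = 0.998564): observed ΔN = 138.4 m, observed ΔE = -29.0 m.
Subtracting the expected shift leaves a residual of 138.4 − (152.8) = -14.4 m north and -29.0 − (-47.2) = 18.2 m east.
Residual distance = √((-14.4)² + 18.2²) = 23.2 m.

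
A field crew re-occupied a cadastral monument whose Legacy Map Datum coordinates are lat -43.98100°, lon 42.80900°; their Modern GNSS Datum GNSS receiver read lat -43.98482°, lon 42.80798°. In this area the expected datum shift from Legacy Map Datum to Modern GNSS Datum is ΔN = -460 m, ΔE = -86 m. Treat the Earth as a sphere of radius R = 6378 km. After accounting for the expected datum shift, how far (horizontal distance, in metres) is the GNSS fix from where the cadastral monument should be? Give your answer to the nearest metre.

Observed coordinate differences: Δφ = -0.00382°, Δλ = -0.00102°.
Converting to metres (1° lat = 111317 m, cos φ = 0.719570): observed ΔN = -425.2 m, observed ΔE = -81.7 m.
Subtracting the expected shift leaves a residual of -425.2 − (-460) = 34.8 m north and -81.7 − (-86) = 4.3 m east.
Residual distance = √(34.8² + 4.3²) = 35.0 m.

35 m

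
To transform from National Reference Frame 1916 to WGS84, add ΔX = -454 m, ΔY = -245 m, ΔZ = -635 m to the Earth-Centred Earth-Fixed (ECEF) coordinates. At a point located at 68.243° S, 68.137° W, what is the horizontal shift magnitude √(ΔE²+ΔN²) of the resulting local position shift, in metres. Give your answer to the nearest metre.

The local east axis at (φ, λ) is (−sin λ, cos λ, 0), so ΔE = −sin(-68.137°)·(-454) + cos(-68.137°)·(-245) = -512.58 m.
The local north axis is (−sin φ cos λ, −sin φ sin λ, cos φ), giving ΔN = -157.021 + 211.181 − 235.376 = -181.22 m.
Horizontal magnitude = √(ΔE² + ΔN²) = √((-512.58)² + (-181.22)²) = 543.67 m.

544 m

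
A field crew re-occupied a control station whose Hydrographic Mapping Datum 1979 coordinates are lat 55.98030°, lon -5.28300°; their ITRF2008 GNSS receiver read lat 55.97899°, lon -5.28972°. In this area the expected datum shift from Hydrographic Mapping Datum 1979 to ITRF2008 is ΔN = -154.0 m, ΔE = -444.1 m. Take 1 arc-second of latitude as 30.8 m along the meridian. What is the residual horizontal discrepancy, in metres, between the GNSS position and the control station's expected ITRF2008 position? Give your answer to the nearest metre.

29 m

Observed coordinate differences: Δφ = -0.00131°, Δλ = -0.00672°.
Converting to metres (1° lat = 110880 m, cos φ = 0.559478): observed ΔN = -145.3 m, observed ΔE = -416.9 m.
Subtracting the expected shift leaves a residual of -145.3 − (-154.0) = 8.7 m north and -416.9 − (-444.1) = 27.2 m east.
Residual distance = √(8.7² + 27.2²) = 28.6 m.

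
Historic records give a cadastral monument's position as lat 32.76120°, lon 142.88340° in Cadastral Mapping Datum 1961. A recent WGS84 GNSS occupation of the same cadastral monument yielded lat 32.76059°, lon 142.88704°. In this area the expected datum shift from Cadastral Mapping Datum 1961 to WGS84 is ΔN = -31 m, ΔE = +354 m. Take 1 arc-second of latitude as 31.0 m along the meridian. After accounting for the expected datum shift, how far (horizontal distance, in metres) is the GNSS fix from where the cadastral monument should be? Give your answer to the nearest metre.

Observed coordinate differences: Δφ = -0.00061°, Δλ = +0.00364°.
Converting to metres (1° lat = 111600 m, cos φ = 0.840933): observed ΔN = -68.1 m, observed ΔE = 341.6 m.
Subtracting the expected shift leaves a residual of -68.1 − (-31) = -37.1 m north and 341.6 − (354) = -12.4 m east.
Residual distance = √((-37.1)² + (-12.4)²) = 39.1 m.

39 m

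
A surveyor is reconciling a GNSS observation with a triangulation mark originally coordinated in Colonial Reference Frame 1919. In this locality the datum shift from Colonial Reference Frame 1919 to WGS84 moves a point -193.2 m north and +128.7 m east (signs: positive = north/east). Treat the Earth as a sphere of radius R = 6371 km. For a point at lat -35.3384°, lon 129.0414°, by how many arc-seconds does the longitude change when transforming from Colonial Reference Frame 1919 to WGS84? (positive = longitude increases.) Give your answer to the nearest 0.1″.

At latitude -35.3384°, cos φ = 0.815750.
One radian of longitude at latitude φ spans R cos φ, so Δλ = ΔE / (R cos φ) = 128.7 / (6371000 × 0.815750) = 2.4764e-05 rad = 5.108″.

Δλ = 5.1″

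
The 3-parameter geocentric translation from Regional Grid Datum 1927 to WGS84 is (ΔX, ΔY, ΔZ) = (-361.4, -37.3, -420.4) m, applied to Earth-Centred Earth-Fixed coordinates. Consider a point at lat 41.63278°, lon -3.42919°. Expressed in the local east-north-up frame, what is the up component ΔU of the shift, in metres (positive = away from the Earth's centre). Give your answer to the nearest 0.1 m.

ΔU = -547.3 m

The local up (radial) axis is (cos φ cos λ, cos φ sin λ, sin φ), giving ΔU = -269.633 + 1.668 − 279.294 = -547.26 m.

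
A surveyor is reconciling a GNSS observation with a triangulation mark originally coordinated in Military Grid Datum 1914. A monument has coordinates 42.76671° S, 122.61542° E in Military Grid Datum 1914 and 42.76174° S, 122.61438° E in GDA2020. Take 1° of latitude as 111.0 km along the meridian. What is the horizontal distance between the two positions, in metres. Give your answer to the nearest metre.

Δφ = -42.76174° − -42.76671° = +0.00497°; Δλ = 122.61438° − 122.61542° = -0.00104°.
ΔN = Δφ × 111000 = 551.7 m; ΔE = Δλ × 111000 × cos(-42.76671°) = -0.00104 × 111000 × 0.734125 = -84.7 m.
Distance = √(ΔE² + ΔN²) = √((-84.7)² + 551.7²) = 558.1 m.

558 m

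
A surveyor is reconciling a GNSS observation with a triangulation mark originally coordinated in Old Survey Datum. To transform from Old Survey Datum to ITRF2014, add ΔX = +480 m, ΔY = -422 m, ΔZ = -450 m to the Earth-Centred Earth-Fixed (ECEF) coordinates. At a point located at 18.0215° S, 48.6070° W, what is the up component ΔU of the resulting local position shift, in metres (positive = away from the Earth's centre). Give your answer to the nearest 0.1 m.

ΔU = 742.1 m

The local up (radial) axis is (cos φ cos λ, cos φ sin λ, sin φ), giving ΔU = 301.815 + 301.050 + 139.218 = 742.08 m.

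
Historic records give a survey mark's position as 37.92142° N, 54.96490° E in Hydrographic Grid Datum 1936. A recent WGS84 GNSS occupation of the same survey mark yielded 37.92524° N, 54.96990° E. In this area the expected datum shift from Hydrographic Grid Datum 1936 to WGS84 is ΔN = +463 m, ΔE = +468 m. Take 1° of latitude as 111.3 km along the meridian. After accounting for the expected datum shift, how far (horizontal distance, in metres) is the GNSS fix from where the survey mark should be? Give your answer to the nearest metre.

48 m

Observed coordinate differences: Δφ = +0.00382°, Δλ = +0.00500°.
Converting to metres (1° lat = 111300 m, cos φ = 0.788854): observed ΔN = 425.2 m, observed ΔE = 439.0 m.
Subtracting the expected shift leaves a residual of 425.2 − (463) = -37.8 m north and 439.0 − (468) = -29.0 m east.
Residual distance = √((-37.8)² + (-29.0)²) = 47.7 m.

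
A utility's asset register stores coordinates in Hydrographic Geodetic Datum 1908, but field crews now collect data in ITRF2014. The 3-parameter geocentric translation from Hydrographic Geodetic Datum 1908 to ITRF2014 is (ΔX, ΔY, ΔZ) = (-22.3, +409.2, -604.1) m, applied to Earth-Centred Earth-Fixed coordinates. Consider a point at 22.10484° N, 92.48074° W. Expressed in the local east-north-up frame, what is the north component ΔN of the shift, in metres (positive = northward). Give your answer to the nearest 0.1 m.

ΔN = -406.2 m

At φ = 22.10484°, λ = -92.48074°: sin φ = 0.376303, cos φ = 0.926497, sin λ = -0.999063, cos λ = -0.043284.
ΔN = −sin φ cos λ·ΔX − sin φ sin λ·ΔY + cos φ·ΔZ = −(0.376303)(-0.043284)(-22.3) − (0.376303)(-0.999063)(409.2) + (0.926497)(-604.1) = -406.22 m.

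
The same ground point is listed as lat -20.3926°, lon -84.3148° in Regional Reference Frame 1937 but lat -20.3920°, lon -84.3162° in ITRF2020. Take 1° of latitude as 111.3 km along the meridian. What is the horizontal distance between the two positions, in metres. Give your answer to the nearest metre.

161 m

Δφ = -20.3920° − -20.3926° = +0.0006°; Δλ = -84.3162° − -84.3148° = -0.0014°.
ΔN = Δφ × 111300 = 66.8 m; ΔE = Δλ × 111300 × cos(-20.3926°) = -0.0014 × 111300 × 0.937327 = -146.1 m.
Distance = √(ΔE² + ΔN²) = √((-146.1)² + 66.8²) = 160.6 m.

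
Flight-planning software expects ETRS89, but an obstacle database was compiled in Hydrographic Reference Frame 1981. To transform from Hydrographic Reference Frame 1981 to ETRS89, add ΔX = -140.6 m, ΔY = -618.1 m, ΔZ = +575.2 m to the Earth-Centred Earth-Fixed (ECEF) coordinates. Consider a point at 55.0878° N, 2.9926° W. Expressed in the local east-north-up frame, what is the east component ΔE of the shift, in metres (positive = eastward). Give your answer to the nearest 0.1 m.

ΔE = -624.6 m

At φ = 55.0878°, λ = -2.9926°: sin φ = 0.820030, cos φ = 0.572320, sin λ = -0.052207, cos λ = 0.998636.
ΔE = −sin λ·ΔX + cos λ·ΔY = −(-0.052207)·(-140.6) + (0.998636)·(-618.1) = -624.60 m.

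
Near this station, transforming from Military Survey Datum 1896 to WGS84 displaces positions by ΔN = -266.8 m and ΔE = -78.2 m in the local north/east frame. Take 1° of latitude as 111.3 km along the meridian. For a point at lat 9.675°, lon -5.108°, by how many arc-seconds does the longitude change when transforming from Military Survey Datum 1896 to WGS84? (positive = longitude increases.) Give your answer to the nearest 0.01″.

Δλ = -2.57″

At latitude 9.675°, cos φ = 0.985777.
1° of longitude at this latitude = 111.3 × cos φ = 109.72 km, so Δλ = -78.2 / 109717.0 = -0.0007127° = -2.566″.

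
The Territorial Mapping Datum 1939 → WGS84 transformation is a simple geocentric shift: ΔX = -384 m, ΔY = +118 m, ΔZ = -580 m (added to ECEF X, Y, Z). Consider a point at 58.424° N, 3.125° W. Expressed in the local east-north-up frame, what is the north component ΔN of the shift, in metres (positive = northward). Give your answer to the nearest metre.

ΔN = 28 m

The local north axis is (−sin φ cos λ, −sin φ sin λ, cos φ), giving ΔN = 326.661 + 5.480 − 303.705 = 28.44 m.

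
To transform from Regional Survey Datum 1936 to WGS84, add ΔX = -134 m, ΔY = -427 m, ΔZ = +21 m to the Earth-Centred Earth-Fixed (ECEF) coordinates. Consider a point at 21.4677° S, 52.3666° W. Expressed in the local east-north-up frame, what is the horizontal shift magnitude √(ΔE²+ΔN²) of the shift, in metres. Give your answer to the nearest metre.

384 m

At φ = -21.4677°, λ = -52.3666°: sin φ = -0.365977, cos φ = 0.930624, sin λ = -0.791934, cos λ = 0.610607.
ΔE = −sin λ·ΔX + cos λ·ΔY = −(-0.791934)·(-134) + (0.610607)·(-427) = -366.85 m.
ΔN = −sin φ cos λ·ΔX − sin φ sin λ·ΔY + cos φ·ΔZ = −(-0.365977)(0.610607)(-134) − (-0.365977)(-0.791934)(-427) + (0.930624)(21) = 113.36 m.
Horizontal magnitude = √(ΔE² + ΔN²) = √((-366.85)² + 113.36²) = 383.96 m.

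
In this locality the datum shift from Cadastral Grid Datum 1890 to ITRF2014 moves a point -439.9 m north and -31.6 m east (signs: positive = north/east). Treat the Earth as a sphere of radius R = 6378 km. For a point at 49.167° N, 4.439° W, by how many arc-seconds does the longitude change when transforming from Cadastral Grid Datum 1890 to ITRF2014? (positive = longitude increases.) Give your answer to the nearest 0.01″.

Δλ = -1.56″

At latitude 49.167°, cos φ = 0.653856.
One radian of longitude at latitude φ spans R cos φ, so Δλ = ΔE / (R cos φ) = -31.6 / (6378000 × 0.653856) = -7.5774e-06 rad = -1.563″.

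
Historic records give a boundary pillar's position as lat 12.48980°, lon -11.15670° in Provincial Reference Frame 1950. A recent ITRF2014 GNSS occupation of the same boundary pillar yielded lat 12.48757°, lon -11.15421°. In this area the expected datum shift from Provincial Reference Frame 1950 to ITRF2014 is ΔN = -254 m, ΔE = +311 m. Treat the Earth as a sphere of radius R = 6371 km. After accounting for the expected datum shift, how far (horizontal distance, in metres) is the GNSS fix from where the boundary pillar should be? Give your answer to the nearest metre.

Observed coordinate differences: Δφ = -0.00223°, Δλ = +0.00249°.
Converting to metres (1° lat = 111195 m, cos φ = 0.976335): observed ΔN = -248.0 m, observed ΔE = 270.3 m.
Subtracting the expected shift leaves a residual of -248.0 − (-254) = 6.0 m north and 270.3 − (311) = -40.7 m east.
Residual distance = √(6.0² + (-40.7)²) = 41.1 m.

41 m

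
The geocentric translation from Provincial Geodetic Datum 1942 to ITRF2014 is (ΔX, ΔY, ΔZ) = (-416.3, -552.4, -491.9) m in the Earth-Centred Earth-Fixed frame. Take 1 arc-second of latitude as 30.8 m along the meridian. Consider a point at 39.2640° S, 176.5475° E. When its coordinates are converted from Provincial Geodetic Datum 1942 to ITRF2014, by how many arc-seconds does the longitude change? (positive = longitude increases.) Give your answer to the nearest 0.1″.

Δλ = 24.2″

sin φ = -0.632895, cos φ = 0.774238, sin λ = 0.060221, cos λ = -0.998185.
East component: ΔE = −sin λ·ΔX + cos λ·ΔY = −(0.060221)(-416.3) + (-0.998185)(-552.4) = 576.47 m.
1° of latitude spans 3600 × 30.80 = 110880 m; at latitude φ, 1° of longitude spans that × cos φ = 85847.5 m, so Δλ = 576.47 / 85847.5 × 3600 = 24.174″.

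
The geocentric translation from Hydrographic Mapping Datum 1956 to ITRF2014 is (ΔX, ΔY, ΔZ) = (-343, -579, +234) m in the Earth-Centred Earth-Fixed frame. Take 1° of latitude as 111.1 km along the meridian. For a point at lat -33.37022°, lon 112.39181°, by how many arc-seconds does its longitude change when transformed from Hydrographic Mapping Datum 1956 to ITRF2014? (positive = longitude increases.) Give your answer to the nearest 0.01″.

Δλ = 20.86″

sin φ = -0.550047, cos φ = 0.835134, sin λ = 0.924600, cos λ = -0.380938.
East component: ΔE = −sin λ·ΔX + cos λ·ΔY = −(0.924600)(-343) + (-0.380938)(-579) = 537.70 m.
1° of latitude spans 111100 m; at latitude φ, 1° of longitude spans that × cos φ = 92783.4 m, so Δλ = 537.70 / 92783.4 × 3600 = 20.863″.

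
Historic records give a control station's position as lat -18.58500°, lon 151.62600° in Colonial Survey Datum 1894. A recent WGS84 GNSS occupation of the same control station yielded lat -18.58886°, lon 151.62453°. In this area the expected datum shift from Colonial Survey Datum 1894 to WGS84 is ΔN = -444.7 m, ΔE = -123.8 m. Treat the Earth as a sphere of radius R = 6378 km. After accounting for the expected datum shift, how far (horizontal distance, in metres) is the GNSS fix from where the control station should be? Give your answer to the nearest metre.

Observed coordinate differences: Δφ = -0.00386°, Δλ = -0.00147°.
Converting to metres (1° lat = 111317 m, cos φ = 0.947852): observed ΔN = -429.7 m, observed ΔE = -155.1 m.
Subtracting the expected shift leaves a residual of -429.7 − (-444.7) = 15.0 m north and -155.1 − (-123.8) = -31.3 m east.
Residual distance = √(15.0² + (-31.3)²) = 34.7 m.

35 m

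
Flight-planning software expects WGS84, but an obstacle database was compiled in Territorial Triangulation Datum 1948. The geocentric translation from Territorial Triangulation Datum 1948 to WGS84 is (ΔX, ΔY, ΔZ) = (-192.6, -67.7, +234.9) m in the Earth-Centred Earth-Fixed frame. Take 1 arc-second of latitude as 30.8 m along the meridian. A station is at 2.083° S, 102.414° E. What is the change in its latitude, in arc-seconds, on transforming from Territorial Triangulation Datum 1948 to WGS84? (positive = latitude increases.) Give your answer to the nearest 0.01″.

Δφ = 7.59″

sin φ = -0.036347, cos φ = 0.999339, sin λ = 0.976620, cos λ = -0.214974.
North component: ΔN = −sin φ cos λ·ΔX − sin φ sin λ·ΔY + cos φ·ΔZ = −(-0.036347)(-0.214974)(-192.6) − (-0.036347)(0.976620)(-67.7) + (0.999339)(234.9) = 233.85 m.
1° of latitude spans 3600 × 30.80 = 110880 m, so Δφ = 233.85 / 110880 × 3600 = 7.592″.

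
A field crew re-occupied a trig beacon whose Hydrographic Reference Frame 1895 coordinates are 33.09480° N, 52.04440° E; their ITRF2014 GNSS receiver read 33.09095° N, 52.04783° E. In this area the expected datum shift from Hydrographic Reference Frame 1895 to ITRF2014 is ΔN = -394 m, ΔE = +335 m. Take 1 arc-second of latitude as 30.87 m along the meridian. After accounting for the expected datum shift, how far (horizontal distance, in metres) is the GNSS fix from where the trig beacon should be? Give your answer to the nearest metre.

Observed coordinate differences: Δφ = -0.00385°, Δλ = +0.00343°.
Converting to metres (1° lat = 111132 m, cos φ = 0.837768): observed ΔN = -427.9 m, observed ΔE = 319.3 m.
Subtracting the expected shift leaves a residual of -427.9 − (-394) = -33.9 m north and 319.3 − (335) = -15.7 m east.
Residual distance = √((-33.9)² + (-15.7)²) = 37.3 m.

37 m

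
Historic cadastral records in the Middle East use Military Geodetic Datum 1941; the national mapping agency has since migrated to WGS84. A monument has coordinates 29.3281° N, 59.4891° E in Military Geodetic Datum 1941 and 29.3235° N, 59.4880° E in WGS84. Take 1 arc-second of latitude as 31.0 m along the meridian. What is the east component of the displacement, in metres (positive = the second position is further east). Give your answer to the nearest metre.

Δφ = 29.3235° − 29.3281° = -0.0046°; Δλ = 59.4880° − 59.4891° = -0.0011°.
1° of latitude = 3600 × 31.00 = 111600 m.
ΔN = Δφ × 111600 = -513.4 m; ΔE = Δλ × 111600 × cos(29.3281°) = -0.0011 × 111600 × 0.871829 = -107.0 m.

ΔE = -107 m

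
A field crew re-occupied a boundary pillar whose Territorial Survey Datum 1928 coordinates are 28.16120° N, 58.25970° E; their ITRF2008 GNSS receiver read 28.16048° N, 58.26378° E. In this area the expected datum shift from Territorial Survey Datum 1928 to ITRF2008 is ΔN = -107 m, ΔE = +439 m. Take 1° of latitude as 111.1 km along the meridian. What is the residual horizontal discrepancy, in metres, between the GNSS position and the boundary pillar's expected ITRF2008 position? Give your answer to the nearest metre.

48 m

Observed coordinate differences: Δφ = -0.00072°, Δλ = +0.00408°.
Converting to metres (1° lat = 111100 m, cos φ = 0.881623): observed ΔN = -80.0 m, observed ΔE = 399.6 m.
Subtracting the expected shift leaves a residual of -80.0 − (-107) = 27.0 m north and 399.6 − (439) = -39.4 m east.
Residual distance = √(27.0² + (-39.4)²) = 47.7 m.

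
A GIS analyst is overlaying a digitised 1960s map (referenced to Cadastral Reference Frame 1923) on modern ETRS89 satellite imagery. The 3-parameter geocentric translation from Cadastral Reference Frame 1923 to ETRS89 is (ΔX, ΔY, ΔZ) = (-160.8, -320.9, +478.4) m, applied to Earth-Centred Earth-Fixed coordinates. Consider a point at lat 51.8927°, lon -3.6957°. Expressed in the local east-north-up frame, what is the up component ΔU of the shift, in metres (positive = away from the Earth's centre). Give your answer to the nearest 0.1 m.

At φ = 51.8927°, λ = -3.6957°: sin φ = 0.786856, cos φ = 0.617136, sin λ = -0.064457, cos λ = 0.997920.
ΔU = cos φ cos λ·ΔX + cos φ sin λ·ΔY + sin φ·ΔZ = (0.617136)(0.997920)(-160.8) + (0.617136)(-0.064457)(-320.9) + (0.786856)(478.4) = 290.17 m.

ΔU = 290.2 m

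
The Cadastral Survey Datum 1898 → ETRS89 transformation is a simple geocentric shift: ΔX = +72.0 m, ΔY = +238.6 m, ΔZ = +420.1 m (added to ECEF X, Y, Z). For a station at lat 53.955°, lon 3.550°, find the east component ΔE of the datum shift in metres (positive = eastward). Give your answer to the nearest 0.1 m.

ΔE = 233.7 m

At φ = 53.955°, λ = 3.550°: sin φ = 0.808555, cos φ = 0.588420, sin λ = 0.061920, cos λ = 0.998081.
ΔE = −sin λ·ΔX + cos λ·ΔY = −(0.061920)·(72.0) + (0.998081)·(238.6) = 233.68 m.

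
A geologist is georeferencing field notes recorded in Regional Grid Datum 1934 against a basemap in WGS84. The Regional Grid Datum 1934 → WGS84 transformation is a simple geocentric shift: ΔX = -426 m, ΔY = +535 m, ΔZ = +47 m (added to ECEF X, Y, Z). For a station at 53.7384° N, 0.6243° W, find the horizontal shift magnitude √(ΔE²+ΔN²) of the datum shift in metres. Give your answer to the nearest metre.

650 m

The local east axis at (φ, λ) is (−sin λ, cos λ, 0), so ΔE = −sin(-0.6243°)·(-426) + cos(-0.6243°)·535 = 530.33 m.
The local north axis is (−sin φ cos λ, −sin φ sin λ, cos φ), giving ΔN = 343.474 + 4.700 + 27.799 = 375.97 m.
Horizontal magnitude = √(ΔE² + ΔN²) = √(530.33² + 375.97²) = 650.08 m.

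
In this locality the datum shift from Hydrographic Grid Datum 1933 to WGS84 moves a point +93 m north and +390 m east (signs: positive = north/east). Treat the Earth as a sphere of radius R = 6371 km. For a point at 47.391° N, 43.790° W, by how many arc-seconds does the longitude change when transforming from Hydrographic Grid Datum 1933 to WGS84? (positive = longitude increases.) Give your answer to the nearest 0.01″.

At latitude 47.391°, cos φ = 0.676992.
One radian of longitude at latitude φ spans R cos φ, so Δλ = ΔE / (R cos φ) = 390.0 / (6371000 × 0.676992) = 9.0422e-05 rad = 18.651″.

Δλ = 18.65″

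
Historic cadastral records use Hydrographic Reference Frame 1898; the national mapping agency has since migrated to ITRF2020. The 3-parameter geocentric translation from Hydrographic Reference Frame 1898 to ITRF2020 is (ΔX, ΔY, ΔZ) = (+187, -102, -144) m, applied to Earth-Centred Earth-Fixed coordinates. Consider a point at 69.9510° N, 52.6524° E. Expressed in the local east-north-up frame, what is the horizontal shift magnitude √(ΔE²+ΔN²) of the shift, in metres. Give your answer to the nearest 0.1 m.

225.1 m

At φ = 69.9510°, λ = 52.6524°: sin φ = 0.939400, cos φ = 0.342824, sin λ = 0.794970, cos λ = 0.606649.
ΔE = −sin λ·ΔX + cos λ·ΔY = −(0.794970)·(187) + (0.606649)·(-102) = -210.54 m.
ΔN = −sin φ cos λ·ΔX − sin φ sin λ·ΔY + cos φ·ΔZ = −(0.939400)(0.606649)(187) − (0.939400)(0.794970)(-102) + (0.342824)(-144) = -79.76 m.
Horizontal magnitude = √(ΔE² + ΔN²) = √((-210.54)² + (-79.76)²) = 225.14 m.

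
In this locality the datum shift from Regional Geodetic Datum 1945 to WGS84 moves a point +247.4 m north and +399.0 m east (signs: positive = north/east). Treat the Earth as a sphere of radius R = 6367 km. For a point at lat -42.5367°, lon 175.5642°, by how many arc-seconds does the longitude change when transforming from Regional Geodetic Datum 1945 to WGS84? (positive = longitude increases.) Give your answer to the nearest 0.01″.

Δλ = 17.54″

At latitude -42.5367°, cos φ = 0.736844.
One radian of longitude at latitude φ spans R cos φ, so Δλ = ΔE / (R cos φ) = 399.0 / (6367000 × 0.736844) = 8.5048e-05 rad = 17.542″.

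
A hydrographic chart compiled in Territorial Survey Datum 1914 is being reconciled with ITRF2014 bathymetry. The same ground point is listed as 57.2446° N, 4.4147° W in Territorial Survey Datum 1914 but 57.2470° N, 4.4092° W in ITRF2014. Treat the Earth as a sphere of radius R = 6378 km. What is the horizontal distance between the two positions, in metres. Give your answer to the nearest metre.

426 m

Δφ = 57.2470° − 57.2446° = +0.0024°; Δλ = -4.4092° − -4.4147° = +0.0055°.
1° along a meridian = πR/180 = 111317 m.
ΔN = Δφ × 111317 = 267.2 m; ΔE = Δλ × 111317 × cos(57.2446°) = +0.0055 × 111317 × 0.541054 = 331.3 m.
Distance = √(ΔE² + ΔN²) = √(331.3² + 267.2²) = 425.6 m.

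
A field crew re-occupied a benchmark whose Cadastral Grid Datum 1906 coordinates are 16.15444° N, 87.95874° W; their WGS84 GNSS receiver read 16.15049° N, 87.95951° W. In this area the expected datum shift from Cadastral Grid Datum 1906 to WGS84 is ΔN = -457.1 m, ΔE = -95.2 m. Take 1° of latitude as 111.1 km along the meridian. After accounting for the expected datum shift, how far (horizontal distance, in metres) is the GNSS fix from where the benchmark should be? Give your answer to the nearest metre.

Observed coordinate differences: Δφ = -0.00395°, Δλ = -0.00077°.
Converting to metres (1° lat = 111100 m, cos φ = 0.960515): observed ΔN = -438.8 m, observed ΔE = -82.2 m.
Subtracting the expected shift leaves a residual of -438.8 − (-457.1) = 18.3 m north and -82.2 − (-95.2) = 13.0 m east.
Residual distance = √(18.3² + 13.0²) = 22.4 m.

22 m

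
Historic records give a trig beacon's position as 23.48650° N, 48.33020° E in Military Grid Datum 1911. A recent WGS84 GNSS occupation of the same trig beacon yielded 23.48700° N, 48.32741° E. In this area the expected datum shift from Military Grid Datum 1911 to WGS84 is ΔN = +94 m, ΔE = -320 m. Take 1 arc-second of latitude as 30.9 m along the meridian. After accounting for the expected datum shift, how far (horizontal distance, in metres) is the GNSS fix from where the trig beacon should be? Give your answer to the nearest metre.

Observed coordinate differences: Δφ = +0.00050°, Δλ = -0.00279°.
Converting to metres (1° lat = 111240 m, cos φ = 0.917154): observed ΔN = 55.6 m, observed ΔE = -284.6 m.
Subtracting the expected shift leaves a residual of 55.6 − (94) = -38.4 m north and -284.6 − (-320) = 35.4 m east.
Residual distance = √((-38.4)² + 35.4²) = 52.2 m.

52 m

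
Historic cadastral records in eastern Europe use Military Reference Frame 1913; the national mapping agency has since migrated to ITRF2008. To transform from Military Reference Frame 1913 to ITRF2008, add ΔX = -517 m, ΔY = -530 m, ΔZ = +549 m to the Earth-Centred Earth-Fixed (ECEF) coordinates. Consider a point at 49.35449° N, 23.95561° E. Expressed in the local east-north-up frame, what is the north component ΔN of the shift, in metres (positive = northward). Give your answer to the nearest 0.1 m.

At φ = 49.35449°, λ = 23.95561°: sin φ = 0.758754, cos φ = 0.651377, sin λ = 0.406029, cos λ = 0.913860.
ΔN = −sin φ cos λ·ΔX − sin φ sin λ·ΔY + cos φ·ΔZ = −(0.758754)(0.913860)(-517) − (0.758754)(0.406029)(-530) + (0.651377)(549) = 879.37 m.

ΔN = 879.4 m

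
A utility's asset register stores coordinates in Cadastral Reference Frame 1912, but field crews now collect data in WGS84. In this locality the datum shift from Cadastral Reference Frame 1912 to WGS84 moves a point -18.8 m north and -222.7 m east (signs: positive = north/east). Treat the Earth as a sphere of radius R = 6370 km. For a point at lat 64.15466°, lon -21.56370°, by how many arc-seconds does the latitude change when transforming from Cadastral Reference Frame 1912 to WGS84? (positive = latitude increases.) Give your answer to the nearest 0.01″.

Δφ = -0.61″

On a sphere of radius R, 1 rad of latitude = R, so Δφ = ΔN / R = -18.8 / 6370000 = -2.9513e-06 rad = -0.609″.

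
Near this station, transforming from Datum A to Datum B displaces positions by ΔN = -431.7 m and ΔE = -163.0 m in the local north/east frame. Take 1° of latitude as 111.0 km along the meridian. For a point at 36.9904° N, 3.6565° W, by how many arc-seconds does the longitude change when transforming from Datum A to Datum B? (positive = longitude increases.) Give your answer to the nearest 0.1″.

Δλ = -6.6″

At latitude 36.9904°, cos φ = 0.798736.
1° of longitude at this latitude = 111.0 × cos φ = 88.66 km, so Δλ = -163.0 / 88659.7 = -0.0018385° = -6.619″.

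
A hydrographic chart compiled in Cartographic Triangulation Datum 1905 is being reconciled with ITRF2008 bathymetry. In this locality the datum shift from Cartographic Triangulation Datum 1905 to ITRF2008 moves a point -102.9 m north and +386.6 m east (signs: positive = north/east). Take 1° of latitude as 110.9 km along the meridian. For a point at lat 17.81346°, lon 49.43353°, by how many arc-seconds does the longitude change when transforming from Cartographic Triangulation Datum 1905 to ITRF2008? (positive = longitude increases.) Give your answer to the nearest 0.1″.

Δλ = 13.2″

At latitude 17.81346°, cos φ = 0.952058.
1° of longitude at this latitude = 110.9 × cos φ = 105.58 km, so Δλ = 386.6 / 105583.2 = 0.0036616° = 13.182″.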